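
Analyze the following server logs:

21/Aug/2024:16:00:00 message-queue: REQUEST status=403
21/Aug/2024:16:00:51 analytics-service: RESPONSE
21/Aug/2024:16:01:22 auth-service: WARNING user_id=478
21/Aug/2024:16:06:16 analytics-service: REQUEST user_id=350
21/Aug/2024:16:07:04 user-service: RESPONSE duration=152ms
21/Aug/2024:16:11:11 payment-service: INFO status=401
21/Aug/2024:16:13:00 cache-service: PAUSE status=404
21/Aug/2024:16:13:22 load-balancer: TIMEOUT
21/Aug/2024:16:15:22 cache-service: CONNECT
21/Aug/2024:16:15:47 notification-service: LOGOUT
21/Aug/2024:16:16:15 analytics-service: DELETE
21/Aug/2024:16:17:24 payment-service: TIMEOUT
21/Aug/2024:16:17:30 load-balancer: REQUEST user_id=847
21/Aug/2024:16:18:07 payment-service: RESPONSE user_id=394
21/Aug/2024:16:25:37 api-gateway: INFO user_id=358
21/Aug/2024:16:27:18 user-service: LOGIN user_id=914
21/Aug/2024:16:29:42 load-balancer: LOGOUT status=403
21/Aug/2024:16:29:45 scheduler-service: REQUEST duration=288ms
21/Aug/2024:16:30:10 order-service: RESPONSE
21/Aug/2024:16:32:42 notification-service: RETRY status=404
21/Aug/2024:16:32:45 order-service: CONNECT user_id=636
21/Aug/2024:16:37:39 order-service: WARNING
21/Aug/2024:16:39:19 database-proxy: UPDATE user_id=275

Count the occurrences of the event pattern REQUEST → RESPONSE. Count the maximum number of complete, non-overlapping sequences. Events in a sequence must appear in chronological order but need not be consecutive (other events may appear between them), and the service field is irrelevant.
4

To count sequences:

1. Look for pattern: REQUEST → RESPONSE
2. Greedily scan the log in chronological order, matching each sequence element in turn (ignoring service)
3. Each time the full pattern completes, increment the count and restart matching from the next event
4. Complete non-overlapping sequences found: 4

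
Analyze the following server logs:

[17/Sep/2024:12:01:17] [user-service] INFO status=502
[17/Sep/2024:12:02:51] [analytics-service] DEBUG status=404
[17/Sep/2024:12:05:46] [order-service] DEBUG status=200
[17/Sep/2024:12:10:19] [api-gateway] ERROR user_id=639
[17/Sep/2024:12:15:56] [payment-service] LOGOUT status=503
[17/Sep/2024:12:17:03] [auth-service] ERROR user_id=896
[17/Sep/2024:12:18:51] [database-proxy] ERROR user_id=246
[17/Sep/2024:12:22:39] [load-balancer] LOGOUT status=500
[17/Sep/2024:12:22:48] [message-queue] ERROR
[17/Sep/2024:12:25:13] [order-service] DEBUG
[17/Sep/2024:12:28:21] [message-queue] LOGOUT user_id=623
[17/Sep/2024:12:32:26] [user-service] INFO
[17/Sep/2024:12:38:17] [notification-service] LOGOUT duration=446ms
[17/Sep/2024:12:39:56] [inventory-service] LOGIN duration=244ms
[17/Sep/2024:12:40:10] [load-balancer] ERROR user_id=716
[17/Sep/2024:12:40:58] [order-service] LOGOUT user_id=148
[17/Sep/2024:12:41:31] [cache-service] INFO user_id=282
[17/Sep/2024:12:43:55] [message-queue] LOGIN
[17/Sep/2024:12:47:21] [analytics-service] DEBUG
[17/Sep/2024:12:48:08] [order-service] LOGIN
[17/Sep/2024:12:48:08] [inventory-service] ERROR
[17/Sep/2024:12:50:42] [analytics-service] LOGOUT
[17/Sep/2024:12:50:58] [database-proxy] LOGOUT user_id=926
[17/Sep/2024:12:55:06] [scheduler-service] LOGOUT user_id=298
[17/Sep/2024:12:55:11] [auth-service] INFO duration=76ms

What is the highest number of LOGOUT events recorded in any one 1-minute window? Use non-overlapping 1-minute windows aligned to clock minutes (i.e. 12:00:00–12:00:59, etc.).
2

To find the burst window:

1. Divide the log period into non-overlapping 1-minute windows starting at 12:00
2. Count LOGOUT events in each window
3. Find the window with maximum count
4. Maximum events in a window: 2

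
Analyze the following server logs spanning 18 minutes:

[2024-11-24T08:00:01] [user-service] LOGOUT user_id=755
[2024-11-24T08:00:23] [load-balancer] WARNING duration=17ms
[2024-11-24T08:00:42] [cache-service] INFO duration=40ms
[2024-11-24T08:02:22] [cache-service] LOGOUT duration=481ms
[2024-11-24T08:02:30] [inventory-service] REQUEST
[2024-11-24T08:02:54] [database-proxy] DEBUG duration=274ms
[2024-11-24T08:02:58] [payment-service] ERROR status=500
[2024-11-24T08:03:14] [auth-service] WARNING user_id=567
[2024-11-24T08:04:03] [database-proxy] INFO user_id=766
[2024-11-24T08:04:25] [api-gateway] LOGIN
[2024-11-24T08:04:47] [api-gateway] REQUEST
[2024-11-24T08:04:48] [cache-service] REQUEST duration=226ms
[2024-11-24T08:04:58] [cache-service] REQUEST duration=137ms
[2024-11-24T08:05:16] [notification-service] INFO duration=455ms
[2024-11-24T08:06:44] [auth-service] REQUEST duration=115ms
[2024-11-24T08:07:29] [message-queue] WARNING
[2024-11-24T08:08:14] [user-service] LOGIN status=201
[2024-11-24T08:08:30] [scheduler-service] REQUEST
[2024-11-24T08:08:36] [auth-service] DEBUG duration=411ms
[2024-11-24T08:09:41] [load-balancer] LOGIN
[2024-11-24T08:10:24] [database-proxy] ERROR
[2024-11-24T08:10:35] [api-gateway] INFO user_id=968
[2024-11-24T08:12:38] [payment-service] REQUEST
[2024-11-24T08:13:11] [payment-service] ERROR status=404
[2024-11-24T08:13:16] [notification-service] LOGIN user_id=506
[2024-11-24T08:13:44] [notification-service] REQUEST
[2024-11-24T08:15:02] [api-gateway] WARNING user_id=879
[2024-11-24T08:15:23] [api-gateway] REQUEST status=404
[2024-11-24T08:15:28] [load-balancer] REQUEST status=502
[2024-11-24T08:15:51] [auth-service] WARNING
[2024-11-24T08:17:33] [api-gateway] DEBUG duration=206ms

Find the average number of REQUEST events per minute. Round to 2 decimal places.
0.56

To calculate the rate:

1. Count total REQUEST events: 10
2. Total time period: 18 minutes
3. Rate = 10 / 18 = 0.56 events per minute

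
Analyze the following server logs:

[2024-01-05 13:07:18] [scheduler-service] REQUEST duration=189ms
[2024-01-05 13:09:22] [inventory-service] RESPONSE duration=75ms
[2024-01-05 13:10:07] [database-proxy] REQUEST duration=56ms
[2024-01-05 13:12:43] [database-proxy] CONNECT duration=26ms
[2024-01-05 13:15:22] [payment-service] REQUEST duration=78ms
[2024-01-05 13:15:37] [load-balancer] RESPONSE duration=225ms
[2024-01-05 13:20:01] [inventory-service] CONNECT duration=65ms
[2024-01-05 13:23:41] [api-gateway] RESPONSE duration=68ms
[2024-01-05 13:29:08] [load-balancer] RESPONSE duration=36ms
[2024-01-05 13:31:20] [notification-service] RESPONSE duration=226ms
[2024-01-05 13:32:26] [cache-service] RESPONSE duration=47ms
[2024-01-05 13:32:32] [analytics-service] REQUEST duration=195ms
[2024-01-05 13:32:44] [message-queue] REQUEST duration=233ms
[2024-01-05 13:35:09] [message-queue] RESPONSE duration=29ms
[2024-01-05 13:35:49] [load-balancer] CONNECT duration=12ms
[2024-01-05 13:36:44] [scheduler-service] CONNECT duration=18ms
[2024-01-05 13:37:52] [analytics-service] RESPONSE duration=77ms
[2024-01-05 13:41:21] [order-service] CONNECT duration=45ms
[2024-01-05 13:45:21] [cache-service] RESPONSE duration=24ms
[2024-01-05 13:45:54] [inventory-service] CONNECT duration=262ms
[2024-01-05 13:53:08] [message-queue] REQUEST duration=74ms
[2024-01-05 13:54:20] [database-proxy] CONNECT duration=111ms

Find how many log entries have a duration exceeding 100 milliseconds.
7

To count timeouts:

1. Threshold: 100ms
2. Extract duration from each log entry
3. Count entries where duration > 100
4. Timeout count: 7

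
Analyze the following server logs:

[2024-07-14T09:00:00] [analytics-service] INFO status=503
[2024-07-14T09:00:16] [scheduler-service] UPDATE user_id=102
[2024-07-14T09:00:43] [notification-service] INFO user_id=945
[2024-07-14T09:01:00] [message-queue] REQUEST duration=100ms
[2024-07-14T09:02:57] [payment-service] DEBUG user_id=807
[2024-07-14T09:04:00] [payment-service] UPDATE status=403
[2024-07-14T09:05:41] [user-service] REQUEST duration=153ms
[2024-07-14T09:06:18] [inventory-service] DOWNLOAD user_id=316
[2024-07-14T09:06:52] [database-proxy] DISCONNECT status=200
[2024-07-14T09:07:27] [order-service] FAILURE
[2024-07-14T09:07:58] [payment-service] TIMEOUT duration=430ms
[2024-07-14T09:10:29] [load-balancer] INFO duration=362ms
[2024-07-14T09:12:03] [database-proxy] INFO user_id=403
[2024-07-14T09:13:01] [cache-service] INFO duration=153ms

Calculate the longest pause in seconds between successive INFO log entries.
586

To find the longest gap:

1. Extract all INFO events in chronological order
2. Calculate time differences between consecutive events
3. Find the maximum difference
4. Longest gap: 586 seconds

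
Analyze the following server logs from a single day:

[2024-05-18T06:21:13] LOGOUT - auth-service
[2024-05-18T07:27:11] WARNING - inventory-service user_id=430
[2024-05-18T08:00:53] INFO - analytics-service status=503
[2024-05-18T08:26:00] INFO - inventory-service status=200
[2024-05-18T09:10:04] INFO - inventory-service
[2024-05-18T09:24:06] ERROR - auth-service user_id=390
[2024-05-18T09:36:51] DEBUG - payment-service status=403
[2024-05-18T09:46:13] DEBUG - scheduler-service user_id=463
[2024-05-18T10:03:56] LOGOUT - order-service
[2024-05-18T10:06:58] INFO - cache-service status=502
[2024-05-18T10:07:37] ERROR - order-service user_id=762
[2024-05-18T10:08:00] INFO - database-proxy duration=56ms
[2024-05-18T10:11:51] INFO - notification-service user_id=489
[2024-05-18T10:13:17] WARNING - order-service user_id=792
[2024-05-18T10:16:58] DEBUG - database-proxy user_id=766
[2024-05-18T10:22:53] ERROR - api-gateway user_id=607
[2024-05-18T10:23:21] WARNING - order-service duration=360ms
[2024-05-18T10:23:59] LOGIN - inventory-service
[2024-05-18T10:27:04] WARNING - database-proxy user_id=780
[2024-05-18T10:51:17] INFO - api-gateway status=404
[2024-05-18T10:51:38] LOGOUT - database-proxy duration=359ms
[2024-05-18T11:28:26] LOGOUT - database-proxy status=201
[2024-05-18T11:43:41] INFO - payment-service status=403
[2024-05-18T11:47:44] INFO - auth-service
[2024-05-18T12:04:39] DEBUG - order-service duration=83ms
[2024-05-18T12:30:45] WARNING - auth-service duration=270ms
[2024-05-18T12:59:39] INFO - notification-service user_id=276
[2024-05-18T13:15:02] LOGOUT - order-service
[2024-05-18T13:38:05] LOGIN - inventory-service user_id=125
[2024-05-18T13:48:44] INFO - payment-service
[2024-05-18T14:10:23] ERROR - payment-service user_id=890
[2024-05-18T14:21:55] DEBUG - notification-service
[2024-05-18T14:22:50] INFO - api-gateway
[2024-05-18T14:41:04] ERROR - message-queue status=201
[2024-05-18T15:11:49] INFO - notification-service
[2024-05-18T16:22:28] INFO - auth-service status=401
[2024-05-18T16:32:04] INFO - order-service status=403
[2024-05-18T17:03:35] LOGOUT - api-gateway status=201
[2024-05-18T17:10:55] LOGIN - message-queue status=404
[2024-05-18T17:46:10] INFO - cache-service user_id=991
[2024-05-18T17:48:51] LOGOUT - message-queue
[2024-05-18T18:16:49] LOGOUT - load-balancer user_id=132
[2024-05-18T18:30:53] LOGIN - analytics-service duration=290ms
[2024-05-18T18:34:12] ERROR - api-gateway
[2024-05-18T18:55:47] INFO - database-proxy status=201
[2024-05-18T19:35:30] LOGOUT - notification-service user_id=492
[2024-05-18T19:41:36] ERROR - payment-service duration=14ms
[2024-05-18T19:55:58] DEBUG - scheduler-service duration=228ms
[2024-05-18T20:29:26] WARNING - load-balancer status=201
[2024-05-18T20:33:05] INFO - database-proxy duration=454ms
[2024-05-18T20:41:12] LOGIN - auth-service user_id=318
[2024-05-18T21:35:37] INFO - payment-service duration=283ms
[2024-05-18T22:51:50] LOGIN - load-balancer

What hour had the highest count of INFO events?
10

To find the peak hour:

1. Group all INFO events by hour
2. Count events in each hour
3. Find hour with maximum count
4. Peak hour: 10 (with 4 events)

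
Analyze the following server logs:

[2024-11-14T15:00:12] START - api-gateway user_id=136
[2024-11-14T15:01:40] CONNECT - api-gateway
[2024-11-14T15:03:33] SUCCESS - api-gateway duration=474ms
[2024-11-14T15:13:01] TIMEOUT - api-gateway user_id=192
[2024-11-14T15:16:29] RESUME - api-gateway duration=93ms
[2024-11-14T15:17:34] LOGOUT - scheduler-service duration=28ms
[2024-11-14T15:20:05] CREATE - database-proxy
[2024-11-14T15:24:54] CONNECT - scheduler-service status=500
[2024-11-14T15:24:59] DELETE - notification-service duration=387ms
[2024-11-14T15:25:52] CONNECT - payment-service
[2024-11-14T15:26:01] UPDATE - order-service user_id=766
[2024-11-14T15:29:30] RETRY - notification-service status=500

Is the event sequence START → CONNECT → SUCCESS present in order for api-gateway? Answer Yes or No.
Yes

To verify sequence order:

1. Find all events in sequence START → CONNECT → SUCCESS for api-gateway
2. Extract their timestamps
3. Check if timestamps are in ascending order
4. Result: Yes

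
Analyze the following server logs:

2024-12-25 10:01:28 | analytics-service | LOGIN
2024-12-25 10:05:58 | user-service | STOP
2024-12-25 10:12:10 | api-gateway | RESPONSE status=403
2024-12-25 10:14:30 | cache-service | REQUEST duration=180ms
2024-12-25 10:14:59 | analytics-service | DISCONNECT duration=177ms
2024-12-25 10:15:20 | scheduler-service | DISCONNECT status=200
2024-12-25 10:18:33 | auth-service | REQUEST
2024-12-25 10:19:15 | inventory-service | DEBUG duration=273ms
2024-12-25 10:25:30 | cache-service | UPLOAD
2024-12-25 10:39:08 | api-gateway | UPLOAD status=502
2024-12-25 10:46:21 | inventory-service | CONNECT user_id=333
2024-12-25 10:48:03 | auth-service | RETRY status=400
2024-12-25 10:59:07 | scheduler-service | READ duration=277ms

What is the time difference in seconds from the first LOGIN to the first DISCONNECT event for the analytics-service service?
811

To find the time between events:

1. Locate the first LOGIN event for analytics-service: 2024-12-25 10:01:28
2. Locate the first DISCONNECT event for analytics-service: 2024-12-25 10:14:59
3. Calculate the difference: 2024-12-25 10:14:59 - 2024-12-25 10:01:28 = 811 seconds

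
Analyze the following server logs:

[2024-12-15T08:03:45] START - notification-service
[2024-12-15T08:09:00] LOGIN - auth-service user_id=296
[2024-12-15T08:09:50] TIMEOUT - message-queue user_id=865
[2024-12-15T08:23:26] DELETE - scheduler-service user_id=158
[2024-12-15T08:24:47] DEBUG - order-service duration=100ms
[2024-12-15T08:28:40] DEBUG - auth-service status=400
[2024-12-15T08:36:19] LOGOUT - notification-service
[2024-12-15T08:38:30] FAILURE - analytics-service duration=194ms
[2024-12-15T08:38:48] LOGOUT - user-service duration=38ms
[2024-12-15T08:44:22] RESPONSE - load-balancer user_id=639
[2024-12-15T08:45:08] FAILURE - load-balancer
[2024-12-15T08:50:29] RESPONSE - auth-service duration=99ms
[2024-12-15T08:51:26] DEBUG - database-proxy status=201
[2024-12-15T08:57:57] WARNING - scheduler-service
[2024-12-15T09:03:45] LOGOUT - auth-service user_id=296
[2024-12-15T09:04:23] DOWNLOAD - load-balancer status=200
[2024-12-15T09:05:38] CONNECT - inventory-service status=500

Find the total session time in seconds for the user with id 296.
3285

To calculate session duration:

1. Find LOGIN event for user_id=296: 2024-12-15T08:09:00
2. Find LOGOUT event for user_id=296: 2024-12-15T09:03:45
3. Session duration: 2024-12-15T09:03:45 - 2024-12-15T08:09:00 = 3285 seconds (54 minutes)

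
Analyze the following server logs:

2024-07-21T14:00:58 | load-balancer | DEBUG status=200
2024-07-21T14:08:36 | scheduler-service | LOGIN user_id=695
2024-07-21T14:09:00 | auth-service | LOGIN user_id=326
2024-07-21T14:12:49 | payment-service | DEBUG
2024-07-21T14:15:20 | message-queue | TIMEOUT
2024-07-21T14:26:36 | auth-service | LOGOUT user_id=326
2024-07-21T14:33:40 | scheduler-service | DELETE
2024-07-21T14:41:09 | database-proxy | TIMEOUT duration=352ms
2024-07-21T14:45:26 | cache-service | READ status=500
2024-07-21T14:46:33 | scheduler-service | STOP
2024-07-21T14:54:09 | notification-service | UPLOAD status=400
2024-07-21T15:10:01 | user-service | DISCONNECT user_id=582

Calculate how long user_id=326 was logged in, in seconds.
1056

To calculate session duration:

1. Find LOGIN event for user_id=326: 2024-07-21T14:09:00
2. Find LOGOUT event for user_id=326: 2024-07-21T14:26:36
3. Session duration: 2024-07-21T14:26:36 - 2024-07-21T14:09:00 = 1056 seconds (17 minutes)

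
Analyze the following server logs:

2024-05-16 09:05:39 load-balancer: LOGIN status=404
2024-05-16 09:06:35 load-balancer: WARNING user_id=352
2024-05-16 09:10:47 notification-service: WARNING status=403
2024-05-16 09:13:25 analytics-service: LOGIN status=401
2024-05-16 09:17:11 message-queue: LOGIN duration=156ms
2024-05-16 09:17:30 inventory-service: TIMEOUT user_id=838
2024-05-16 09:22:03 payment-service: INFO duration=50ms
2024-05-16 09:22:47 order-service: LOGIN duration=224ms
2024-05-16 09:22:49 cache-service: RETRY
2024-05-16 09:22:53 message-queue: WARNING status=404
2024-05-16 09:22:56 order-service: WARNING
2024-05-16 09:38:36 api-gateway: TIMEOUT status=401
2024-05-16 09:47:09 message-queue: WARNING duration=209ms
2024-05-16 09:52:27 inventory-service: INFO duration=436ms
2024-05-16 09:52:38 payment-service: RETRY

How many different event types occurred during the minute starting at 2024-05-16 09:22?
4

To count unique event types:

1. Filter events in the minute starting at 2024-05-16 09:22
2. Extract event types from matching entries
3. Count unique types: 4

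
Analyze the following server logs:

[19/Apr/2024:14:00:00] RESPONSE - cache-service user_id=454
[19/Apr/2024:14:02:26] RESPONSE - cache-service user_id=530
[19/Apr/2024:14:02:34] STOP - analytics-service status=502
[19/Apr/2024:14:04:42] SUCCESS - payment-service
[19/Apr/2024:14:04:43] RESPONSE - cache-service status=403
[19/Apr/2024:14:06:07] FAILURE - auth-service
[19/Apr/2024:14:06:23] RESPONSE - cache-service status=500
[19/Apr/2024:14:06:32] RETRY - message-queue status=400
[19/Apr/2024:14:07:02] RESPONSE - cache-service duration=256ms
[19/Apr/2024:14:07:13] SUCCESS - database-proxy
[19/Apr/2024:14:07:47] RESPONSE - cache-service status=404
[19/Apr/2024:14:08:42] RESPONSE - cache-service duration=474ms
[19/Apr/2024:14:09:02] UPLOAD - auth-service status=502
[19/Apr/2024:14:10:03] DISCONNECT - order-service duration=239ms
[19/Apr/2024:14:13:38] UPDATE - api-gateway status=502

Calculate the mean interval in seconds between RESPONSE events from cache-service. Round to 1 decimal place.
87.0

To calculate average interval:

1. Find all RESPONSE events for cache-service in order
2. Calculate time gaps between consecutive events
3. Compute mean of gaps: 522 / 6 = 87.0 seconds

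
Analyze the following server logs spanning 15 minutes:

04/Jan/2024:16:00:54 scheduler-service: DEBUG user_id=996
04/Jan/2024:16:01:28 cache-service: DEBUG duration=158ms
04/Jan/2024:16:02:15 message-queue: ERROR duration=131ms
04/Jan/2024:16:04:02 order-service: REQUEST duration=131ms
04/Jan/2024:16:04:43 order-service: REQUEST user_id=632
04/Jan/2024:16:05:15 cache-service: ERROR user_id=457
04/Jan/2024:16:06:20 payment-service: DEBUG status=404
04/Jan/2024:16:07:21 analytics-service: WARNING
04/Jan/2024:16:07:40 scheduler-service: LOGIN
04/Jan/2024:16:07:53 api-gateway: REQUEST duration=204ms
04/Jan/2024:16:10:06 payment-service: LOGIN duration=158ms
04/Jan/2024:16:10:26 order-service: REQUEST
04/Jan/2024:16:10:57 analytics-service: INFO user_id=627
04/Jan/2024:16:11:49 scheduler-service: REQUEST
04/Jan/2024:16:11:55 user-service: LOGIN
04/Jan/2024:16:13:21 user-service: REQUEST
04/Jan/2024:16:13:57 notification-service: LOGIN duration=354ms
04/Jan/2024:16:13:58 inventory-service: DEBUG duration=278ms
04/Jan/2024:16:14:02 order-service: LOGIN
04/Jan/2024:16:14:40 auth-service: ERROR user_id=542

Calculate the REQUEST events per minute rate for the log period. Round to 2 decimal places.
0.4

To calculate the rate:

1. Count total REQUEST events: 6
2. Total time period: 15 minutes
3. Rate = 6 / 15 = 0.4 events per minute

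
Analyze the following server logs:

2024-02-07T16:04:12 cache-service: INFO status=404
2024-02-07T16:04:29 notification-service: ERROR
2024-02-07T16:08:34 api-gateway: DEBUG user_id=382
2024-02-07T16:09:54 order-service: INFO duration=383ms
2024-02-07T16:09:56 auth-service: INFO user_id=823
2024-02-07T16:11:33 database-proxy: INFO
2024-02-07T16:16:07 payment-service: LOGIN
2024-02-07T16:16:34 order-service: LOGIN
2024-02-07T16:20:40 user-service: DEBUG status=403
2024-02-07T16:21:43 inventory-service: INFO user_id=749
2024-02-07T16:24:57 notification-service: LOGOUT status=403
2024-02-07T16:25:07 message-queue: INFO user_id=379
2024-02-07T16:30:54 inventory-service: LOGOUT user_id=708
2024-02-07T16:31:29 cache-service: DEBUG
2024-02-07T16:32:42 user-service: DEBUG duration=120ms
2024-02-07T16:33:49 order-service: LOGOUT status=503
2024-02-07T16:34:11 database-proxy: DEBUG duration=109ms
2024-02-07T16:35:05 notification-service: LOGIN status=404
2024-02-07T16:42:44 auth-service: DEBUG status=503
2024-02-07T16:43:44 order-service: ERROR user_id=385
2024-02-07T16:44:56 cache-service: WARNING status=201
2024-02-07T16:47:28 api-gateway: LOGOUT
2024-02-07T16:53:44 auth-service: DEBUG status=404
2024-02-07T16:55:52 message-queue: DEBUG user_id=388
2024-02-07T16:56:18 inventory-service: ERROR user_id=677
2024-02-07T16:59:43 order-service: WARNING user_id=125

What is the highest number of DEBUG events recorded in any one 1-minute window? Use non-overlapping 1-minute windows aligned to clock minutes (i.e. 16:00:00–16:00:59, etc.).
1

To find the burst window:

1. Divide the log period into non-overlapping 1-minute windows starting at 16:00
2. Count DEBUG events in each window
3. Find the window with maximum count
4. Maximum events in a window: 1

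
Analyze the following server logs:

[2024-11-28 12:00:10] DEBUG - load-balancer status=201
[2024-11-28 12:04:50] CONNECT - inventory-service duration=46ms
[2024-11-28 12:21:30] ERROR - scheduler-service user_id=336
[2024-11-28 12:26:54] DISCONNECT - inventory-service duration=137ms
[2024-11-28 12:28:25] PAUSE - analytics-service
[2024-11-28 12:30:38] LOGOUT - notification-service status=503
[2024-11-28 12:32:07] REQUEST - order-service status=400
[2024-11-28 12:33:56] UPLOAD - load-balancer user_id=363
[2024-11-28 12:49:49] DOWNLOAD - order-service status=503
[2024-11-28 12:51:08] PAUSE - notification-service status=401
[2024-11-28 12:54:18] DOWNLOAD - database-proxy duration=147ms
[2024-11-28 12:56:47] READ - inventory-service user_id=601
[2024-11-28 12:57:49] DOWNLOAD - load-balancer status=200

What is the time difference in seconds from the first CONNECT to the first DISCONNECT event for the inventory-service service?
1324

To find the time between events:

1. Locate the first CONNECT event for inventory-service: 2024-11-28 12:04:50
2. Locate the first DISCONNECT event for inventory-service: 2024-11-28 12:26:54
3. Calculate the difference: 2024-11-28 12:26:54 - 2024-11-28 12:04:50 = 1324 seconds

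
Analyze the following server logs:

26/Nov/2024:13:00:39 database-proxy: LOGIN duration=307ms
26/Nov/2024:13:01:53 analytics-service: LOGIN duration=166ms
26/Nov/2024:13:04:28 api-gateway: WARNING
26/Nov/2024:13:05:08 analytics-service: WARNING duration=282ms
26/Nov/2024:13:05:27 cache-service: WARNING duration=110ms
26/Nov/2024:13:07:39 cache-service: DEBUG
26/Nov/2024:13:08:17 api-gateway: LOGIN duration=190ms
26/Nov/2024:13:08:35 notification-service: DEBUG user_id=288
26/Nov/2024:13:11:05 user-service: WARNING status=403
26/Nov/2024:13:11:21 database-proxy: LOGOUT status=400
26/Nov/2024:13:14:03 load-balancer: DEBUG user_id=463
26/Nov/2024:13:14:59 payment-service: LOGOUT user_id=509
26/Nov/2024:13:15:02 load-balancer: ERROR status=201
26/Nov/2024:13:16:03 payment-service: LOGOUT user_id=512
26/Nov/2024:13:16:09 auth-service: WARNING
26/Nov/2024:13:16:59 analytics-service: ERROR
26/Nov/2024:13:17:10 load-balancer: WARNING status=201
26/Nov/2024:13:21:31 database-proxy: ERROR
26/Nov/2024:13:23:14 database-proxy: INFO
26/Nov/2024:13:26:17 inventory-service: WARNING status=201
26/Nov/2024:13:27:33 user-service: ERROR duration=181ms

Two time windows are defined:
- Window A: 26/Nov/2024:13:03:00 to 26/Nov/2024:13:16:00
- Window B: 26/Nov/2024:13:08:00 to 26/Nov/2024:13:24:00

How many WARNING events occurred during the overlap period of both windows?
1

To find overlap events:

1. Window A: 26/Nov/2024:13:03:00 to 26/Nov/2024:13:16:00
2. Window B: 26/Nov/2024:13:08:00 to 26/Nov/2024:13:24:00
3. Overlap period: 26/Nov/2024:13:08:00 to 26/Nov/2024:13:16:00
4. Count WARNING events in overlap: 1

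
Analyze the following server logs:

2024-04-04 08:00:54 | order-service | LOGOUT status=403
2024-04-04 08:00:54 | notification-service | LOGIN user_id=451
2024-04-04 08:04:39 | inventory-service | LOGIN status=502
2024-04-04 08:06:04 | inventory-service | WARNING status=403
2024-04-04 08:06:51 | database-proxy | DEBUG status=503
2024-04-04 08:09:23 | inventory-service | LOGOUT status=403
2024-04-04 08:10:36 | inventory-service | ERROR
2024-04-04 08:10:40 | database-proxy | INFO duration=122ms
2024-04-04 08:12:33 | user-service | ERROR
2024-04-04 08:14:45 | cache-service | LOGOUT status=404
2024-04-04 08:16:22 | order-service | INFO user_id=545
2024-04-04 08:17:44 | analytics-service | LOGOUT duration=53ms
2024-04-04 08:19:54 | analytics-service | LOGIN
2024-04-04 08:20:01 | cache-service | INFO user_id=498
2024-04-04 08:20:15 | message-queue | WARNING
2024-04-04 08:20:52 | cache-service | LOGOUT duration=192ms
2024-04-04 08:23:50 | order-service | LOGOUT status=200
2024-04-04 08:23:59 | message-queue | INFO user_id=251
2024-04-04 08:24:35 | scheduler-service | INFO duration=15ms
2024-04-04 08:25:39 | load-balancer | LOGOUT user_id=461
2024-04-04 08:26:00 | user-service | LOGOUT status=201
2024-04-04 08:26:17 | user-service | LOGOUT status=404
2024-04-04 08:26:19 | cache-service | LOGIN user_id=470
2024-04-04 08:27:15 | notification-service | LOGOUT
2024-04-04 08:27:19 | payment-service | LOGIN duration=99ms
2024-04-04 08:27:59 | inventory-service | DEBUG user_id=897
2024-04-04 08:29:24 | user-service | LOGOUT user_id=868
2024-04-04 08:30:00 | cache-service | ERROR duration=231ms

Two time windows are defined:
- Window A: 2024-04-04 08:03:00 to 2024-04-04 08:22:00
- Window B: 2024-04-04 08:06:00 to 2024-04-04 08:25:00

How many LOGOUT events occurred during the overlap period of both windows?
4

To find overlap events:

1. Window A: 2024-04-04 08:03:00 to 2024-04-04 08:22:00
2. Window B: 2024-04-04 08:06:00 to 2024-04-04 08:25:00
3. Overlap period: 2024-04-04 08:06:00 to 2024-04-04 08:22:00
4. Count LOGOUT events in overlap: 4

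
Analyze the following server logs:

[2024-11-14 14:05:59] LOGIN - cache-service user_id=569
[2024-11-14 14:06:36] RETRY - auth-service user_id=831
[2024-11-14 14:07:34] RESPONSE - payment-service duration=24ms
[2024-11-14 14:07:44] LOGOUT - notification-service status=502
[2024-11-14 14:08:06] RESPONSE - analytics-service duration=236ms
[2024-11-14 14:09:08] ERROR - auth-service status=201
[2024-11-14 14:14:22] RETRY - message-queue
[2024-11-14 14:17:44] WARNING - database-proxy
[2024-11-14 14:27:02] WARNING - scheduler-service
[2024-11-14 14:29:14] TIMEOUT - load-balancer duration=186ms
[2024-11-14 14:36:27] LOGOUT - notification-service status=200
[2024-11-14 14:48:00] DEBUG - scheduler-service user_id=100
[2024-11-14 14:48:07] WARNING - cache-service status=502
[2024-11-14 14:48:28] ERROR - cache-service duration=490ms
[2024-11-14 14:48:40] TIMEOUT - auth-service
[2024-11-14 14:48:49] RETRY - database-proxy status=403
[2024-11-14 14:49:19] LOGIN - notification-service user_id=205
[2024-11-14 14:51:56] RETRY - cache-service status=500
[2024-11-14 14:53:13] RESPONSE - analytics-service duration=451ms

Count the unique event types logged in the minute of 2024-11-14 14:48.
5

To count unique event types:

1. Filter events in the minute starting at 2024-11-14 14:48
2. Extract event types from matching entries
3. Count unique types: 5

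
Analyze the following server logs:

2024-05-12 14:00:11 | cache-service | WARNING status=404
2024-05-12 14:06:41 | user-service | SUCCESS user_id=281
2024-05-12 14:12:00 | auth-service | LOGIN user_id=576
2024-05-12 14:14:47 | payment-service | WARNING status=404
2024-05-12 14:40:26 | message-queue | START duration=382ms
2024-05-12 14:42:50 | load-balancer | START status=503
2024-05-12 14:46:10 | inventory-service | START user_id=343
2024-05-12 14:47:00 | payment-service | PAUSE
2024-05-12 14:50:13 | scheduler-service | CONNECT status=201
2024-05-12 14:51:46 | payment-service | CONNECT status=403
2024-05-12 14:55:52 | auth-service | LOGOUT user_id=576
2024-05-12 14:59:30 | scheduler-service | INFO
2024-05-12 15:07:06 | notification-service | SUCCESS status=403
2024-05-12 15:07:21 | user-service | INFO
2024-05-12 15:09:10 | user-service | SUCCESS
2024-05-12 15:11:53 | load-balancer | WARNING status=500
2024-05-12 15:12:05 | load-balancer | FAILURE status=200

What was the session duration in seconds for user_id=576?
2632

To calculate session duration:

1. Find LOGIN event for user_id=576: 2024-05-12 14:12:00
2. Find LOGOUT event for user_id=576: 2024-05-12 14:55:52
3. Session duration: 2024-05-12 14:55:52 - 2024-05-12 14:12:00 = 2632 seconds (43 minutes)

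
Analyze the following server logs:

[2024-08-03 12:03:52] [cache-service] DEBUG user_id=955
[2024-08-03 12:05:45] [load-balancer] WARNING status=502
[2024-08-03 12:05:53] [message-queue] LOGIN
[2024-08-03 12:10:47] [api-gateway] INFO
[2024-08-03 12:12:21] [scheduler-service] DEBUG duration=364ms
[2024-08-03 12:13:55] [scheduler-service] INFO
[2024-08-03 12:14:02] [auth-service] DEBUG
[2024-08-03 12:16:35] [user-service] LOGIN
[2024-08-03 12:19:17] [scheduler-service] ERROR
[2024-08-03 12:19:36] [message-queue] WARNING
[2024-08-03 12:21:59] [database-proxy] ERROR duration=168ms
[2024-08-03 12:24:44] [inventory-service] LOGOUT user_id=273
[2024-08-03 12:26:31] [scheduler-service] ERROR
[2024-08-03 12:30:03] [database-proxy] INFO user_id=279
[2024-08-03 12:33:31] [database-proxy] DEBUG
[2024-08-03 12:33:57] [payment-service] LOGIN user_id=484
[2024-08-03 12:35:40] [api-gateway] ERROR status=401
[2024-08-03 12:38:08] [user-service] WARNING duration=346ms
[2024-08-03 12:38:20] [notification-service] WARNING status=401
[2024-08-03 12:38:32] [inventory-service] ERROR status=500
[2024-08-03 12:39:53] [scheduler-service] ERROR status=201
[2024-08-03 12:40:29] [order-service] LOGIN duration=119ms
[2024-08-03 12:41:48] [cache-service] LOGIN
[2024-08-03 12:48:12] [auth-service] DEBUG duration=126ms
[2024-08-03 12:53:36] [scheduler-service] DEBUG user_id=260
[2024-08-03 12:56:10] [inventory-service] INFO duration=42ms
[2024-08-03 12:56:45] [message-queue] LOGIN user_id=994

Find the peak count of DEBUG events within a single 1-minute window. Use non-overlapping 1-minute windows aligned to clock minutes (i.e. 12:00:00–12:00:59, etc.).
1

To find the burst window:

1. Divide the log period into non-overlapping 1-minute windows starting at 12:00
2. Count DEBUG events in each window
3. Find the window with maximum count
4. Maximum events in a window: 1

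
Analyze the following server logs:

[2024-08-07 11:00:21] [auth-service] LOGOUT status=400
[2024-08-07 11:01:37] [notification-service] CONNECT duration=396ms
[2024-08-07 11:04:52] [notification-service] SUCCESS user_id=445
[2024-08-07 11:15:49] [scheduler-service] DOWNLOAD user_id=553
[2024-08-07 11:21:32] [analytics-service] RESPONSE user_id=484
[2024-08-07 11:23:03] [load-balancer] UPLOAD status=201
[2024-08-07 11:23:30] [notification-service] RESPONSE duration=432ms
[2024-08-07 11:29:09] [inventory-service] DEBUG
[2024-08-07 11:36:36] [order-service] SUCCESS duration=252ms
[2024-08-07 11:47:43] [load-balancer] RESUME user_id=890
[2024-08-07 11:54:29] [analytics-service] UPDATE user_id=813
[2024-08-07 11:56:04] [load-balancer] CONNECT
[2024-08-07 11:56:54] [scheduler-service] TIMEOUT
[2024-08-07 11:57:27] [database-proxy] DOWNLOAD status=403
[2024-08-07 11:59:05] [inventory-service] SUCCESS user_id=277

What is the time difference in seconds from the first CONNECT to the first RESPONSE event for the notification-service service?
1313

To find the time between events:

1. Locate the first CONNECT event for notification-service: 2024-08-07 11:01:37
2. Locate the first RESPONSE event for notification-service: 2024-08-07 11:23:30
3. Calculate the difference: 2024-08-07 11:23:30 - 2024-08-07 11:01:37 = 1313 seconds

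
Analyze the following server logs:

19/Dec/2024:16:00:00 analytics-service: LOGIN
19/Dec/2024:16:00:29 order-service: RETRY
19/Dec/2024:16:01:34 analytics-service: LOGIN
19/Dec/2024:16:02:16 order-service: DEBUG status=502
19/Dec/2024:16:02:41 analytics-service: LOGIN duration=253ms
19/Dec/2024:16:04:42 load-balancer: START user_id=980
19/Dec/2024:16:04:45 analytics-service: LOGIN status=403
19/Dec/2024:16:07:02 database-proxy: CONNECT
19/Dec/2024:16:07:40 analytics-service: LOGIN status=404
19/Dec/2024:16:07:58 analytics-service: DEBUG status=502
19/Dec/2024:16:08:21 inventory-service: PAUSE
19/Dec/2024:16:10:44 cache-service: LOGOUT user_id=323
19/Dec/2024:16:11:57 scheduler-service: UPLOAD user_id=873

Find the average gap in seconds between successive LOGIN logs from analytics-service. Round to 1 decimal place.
115.0

To calculate average interval:

1. Find all LOGIN events for analytics-service in order
2. Calculate time gaps between consecutive events
3. Compute mean of gaps: 460 / 4 = 115.0 seconds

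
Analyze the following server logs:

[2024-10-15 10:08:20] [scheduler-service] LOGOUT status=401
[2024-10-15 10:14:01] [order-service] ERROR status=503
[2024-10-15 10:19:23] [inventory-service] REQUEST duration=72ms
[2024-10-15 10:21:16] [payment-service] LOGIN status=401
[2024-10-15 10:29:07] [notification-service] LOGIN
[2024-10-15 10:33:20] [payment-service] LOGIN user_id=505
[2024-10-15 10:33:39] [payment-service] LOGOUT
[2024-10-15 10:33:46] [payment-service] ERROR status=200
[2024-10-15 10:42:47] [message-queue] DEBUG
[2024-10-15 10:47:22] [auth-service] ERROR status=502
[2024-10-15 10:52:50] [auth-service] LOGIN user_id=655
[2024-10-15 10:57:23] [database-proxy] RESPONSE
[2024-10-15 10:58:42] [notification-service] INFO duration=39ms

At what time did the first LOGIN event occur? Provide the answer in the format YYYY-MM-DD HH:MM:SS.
2024-10-15 10:21:16

To find the first event:

1. Filter for all LOGIN events
2. Sort by timestamp
3. Select the first one
4. Timestamp: 2024-10-15 10:21:16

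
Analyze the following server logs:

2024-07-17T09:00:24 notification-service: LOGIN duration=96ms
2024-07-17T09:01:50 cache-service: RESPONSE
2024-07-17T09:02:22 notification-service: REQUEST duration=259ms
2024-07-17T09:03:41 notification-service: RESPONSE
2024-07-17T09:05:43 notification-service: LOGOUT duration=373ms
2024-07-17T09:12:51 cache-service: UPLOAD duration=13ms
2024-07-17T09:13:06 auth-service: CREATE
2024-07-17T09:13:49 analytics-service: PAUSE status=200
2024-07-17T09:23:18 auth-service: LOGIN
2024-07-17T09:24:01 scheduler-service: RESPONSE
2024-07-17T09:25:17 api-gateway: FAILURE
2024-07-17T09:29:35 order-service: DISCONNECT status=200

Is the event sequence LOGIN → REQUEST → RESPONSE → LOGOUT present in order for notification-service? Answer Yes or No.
Yes

To verify sequence order:

1. Find all events in sequence LOGIN → REQUEST → RESPONSE → LOGOUT for notification-service
2. Extract their timestamps
3. Check if timestamps are in ascending order
4. Result: Yes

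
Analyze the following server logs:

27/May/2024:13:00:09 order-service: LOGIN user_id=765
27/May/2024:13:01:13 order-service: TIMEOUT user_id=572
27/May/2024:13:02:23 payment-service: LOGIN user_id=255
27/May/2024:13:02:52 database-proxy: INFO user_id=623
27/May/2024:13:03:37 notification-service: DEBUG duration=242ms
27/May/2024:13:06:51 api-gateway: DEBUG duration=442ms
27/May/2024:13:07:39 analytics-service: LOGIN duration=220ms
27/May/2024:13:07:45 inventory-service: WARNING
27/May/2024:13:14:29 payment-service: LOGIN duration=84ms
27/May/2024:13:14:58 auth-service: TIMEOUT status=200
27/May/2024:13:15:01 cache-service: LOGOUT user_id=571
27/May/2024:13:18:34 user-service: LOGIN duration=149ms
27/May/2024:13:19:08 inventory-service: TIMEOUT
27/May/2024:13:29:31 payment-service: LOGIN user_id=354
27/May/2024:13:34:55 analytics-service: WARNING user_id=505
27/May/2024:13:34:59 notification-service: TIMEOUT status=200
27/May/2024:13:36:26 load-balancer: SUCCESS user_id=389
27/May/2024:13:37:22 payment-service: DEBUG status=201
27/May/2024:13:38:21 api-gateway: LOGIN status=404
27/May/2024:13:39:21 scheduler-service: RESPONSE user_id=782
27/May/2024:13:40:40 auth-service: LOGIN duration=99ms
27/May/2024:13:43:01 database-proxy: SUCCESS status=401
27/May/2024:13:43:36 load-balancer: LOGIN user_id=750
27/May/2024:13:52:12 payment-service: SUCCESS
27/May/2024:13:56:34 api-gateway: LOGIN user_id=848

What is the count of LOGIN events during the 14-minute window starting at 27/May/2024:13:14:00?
2

To count events in the time window:

1. Window boundaries: 27/May/2024:13:14:00 to 27/May/2024:13:28:00
2. Filter for LOGIN events within this window
3. Count matching events: 2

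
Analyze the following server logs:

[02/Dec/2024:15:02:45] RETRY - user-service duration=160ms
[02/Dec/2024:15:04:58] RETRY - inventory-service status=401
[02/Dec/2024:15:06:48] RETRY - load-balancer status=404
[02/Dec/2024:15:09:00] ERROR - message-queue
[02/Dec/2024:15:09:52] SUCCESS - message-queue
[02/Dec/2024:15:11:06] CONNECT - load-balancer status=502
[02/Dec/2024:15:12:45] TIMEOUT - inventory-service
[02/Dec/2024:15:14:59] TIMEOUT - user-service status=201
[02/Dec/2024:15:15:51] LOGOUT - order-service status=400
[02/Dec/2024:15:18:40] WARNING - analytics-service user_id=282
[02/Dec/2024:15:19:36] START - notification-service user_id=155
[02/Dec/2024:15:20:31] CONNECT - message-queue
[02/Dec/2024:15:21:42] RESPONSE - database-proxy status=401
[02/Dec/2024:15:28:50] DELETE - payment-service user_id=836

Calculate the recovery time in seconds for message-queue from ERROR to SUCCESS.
52

To calculate recovery time:

1. Find ERROR event for message-queue: 02/Dec/2024:15:09:00
2. Find next SUCCESS event for message-queue: 02/Dec/2024:15:09:52
3. Recovery time: 02/Dec/2024:15:09:52 - 02/Dec/2024:15:09:00 = 52 seconds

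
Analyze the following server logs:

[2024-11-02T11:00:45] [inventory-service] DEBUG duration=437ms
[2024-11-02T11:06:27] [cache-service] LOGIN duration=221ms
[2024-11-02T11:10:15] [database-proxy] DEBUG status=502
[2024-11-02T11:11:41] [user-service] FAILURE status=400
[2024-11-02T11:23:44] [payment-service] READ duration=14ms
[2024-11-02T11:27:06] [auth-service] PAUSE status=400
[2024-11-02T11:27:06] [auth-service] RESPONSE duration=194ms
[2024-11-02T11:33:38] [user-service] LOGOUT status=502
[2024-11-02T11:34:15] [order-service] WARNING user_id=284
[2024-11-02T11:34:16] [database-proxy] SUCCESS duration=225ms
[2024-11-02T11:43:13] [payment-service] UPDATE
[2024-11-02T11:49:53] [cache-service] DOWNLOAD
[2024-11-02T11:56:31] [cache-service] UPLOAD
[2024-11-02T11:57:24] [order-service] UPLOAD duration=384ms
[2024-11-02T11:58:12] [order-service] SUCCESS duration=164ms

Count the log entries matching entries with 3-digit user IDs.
1

To find matching entries:

1. Pattern to match: entries with 3-digit user IDs
2. Scan each log entry for the pattern
3. Count matches: 1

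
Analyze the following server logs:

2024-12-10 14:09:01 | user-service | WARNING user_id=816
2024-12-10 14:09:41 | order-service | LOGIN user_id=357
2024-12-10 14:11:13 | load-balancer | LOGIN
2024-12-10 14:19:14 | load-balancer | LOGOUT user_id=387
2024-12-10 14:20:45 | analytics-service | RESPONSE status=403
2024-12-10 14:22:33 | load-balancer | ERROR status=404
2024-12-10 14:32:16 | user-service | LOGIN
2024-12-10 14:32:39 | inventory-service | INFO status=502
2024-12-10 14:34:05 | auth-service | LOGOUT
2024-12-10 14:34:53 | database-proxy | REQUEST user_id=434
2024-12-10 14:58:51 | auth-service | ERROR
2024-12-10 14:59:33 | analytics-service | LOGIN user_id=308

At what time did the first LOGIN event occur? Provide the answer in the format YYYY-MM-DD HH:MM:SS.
2024-12-10 14:09:41

To find the first event:

1. Filter for all LOGIN events
2. Sort by timestamp
3. Select the first one
4. Timestamp: 2024-12-10 14:09:41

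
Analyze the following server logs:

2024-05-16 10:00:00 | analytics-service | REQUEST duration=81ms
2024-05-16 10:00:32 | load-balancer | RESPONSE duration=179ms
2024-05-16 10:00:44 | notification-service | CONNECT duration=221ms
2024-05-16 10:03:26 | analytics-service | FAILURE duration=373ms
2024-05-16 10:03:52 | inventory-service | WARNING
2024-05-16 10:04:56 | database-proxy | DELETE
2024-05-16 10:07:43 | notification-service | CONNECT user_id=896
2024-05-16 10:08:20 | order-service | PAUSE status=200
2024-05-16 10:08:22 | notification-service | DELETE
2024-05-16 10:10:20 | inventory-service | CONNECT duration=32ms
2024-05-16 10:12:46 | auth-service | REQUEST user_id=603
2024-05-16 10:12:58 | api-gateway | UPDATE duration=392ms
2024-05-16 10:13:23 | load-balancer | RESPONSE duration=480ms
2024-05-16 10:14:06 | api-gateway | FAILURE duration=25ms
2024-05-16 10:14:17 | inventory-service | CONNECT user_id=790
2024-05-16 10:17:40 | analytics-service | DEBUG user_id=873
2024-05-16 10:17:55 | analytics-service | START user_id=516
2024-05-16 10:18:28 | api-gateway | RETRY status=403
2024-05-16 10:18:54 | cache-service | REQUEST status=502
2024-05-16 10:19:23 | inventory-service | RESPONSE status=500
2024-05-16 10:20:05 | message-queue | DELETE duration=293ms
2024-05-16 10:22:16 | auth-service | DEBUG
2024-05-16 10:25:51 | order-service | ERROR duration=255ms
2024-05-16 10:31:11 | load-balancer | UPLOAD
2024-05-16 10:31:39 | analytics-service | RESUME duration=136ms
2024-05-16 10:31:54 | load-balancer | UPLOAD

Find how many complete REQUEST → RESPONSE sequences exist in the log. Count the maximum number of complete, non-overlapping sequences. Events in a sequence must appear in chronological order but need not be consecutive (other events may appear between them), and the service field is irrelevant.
3

To count sequences:

1. Look for pattern: REQUEST → RESPONSE
2. Greedily scan the log in chronological order, matching each sequence element in turn (ignoring service)
3. Each time the full pattern completes, increment the count and restart matching from the next event
4. Complete non-overlapping sequences found: 3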